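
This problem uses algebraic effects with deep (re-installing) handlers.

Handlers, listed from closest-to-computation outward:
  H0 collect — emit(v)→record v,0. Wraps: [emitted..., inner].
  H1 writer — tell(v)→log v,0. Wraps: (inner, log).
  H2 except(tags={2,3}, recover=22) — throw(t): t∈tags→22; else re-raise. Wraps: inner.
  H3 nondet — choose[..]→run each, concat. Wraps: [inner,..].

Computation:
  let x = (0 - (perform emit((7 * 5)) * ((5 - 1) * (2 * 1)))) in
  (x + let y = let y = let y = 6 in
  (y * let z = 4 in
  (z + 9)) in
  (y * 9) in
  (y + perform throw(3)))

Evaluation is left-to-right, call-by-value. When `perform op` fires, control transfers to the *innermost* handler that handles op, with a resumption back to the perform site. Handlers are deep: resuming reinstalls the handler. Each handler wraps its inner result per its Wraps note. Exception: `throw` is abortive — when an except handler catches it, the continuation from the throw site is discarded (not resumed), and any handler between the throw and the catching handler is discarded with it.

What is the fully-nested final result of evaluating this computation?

Answer: [22]

Evaluation trace:
emit(35) @ H0 ⇒ out+=35
throw(3) @ H2 caught ⇒ 22
H3 returns [22]
= [22]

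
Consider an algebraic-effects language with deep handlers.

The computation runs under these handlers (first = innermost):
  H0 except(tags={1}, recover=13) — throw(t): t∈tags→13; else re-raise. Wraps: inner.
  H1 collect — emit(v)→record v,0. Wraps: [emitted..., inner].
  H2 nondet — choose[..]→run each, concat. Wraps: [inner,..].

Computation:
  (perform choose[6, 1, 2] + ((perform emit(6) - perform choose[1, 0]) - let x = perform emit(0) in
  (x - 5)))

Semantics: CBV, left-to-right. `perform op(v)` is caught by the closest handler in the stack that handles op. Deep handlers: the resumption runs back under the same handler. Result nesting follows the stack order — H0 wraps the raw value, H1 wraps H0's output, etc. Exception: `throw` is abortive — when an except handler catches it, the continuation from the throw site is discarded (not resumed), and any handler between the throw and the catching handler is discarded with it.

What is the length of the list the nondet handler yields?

Answer: 6

Evaluation trace:
choose[6, 1, 2] @ H2
  branch[0] choose=6:
    emit(6) @ H1 ⇒ out+=6
    choose[1, 0] @ H2
      branch[0] choose=1:
        emit(0) @ H1 ⇒ out+=0
        H0 returns 10
        H1 returns [6, 0, 10]
        H2 returns [[6, 0, 10]]
      branch[1] choose=0:
        emit(0) @ H1 ⇒ out+=0
        H0 returns 11
        H1 returns [6, 0, 11]
        H2 returns [[6, 0, 11]]
  branch[1] choose=1:
    emit(6) @ H1 ⇒ out+=6
    choose[1, 0] @ H2
      branch[0] choose=1:
        emit(0) @ H1 ⇒ out+=0
        H0 returns 5
        H1 returns [6, 0, 5]
        H2 returns [[6, 0, 5]]
      branch[1] choose=0:
        emit(0) @ H1 ⇒ out+=0
        H0 returns 6
        H1 returns [6, 0, 6]
        H2 returns [[6, 0, 6]]
  branch[2] choose=2:
    emit(6) @ H1 ⇒ out+=6
    choose[1, 0] @ H2
      branch[0] choose=1:
        emit(0) @ H1 ⇒ out+=0
        H0 returns 6
        H1 returns [6, 0, 6]
        H2 returns [[6, 0, 6]]
      branch[1] choose=0:
        emit(0) @ H1 ⇒ out+=0
        H0 returns 7
        H1 returns [6, 0, 7]
        H2 returns [[6, 0, 7]]
= [[6, 0, 10], [6, 0, 11], [6, 0, 5], [6, 0, 6], [6, 0, 6], [6, 0, 7]]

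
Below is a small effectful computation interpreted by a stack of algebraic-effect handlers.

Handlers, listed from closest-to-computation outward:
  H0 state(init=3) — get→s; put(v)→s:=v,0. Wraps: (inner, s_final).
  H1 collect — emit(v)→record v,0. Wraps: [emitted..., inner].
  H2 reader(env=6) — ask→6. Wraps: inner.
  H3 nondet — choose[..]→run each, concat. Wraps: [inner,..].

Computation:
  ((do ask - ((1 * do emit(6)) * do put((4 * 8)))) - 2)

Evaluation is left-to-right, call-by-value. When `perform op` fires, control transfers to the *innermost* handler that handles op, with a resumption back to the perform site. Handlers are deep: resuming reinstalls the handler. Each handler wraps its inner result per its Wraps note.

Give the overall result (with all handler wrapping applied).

Evaluation trace:
ask @ H2 ⇒ 6
emit(6) @ H1 ⇒ out+=6
put(32) @ H0 ⇒ s:=32
H0 returns (4, 32)
H1 returns [6, (4, 32)]
H2 returns [6, (4, 32)]
H3 returns [[6, (4, 32)]]
= [[6, (4, 32)]]

Answer: [[6, (4, 32)]]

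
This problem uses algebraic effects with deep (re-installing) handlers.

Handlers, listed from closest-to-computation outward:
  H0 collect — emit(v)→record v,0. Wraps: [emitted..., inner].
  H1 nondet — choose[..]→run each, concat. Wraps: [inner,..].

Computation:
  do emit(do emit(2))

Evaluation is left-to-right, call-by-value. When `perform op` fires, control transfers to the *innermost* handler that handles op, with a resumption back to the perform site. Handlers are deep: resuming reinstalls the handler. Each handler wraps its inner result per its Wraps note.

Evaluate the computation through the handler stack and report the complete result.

Step-by-step:
emit(2) @ H0 ⇒ out+=2
emit(0) @ H0 ⇒ out+=0
H0 returns [2, 0, 0]
H1 returns [[2, 0, 0]]
= [[2, 0, 0]]

Answer: [[2, 0, 0]]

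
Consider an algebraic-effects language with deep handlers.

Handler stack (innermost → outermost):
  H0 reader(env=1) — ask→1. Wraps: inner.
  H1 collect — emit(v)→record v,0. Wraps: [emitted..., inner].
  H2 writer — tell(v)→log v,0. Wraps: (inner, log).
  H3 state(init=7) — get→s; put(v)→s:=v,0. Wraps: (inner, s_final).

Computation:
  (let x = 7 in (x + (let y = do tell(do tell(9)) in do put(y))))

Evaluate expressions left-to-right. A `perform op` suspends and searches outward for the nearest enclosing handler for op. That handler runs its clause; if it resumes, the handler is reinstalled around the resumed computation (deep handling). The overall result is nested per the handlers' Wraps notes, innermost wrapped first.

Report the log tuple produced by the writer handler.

Step-by-step:
tell(9) @ H2 ⇒ log+=9
tell(0) @ H2 ⇒ log+=0
put(0) @ H3 ⇒ s:=0
H0 returns 7
H1 returns [7]
H2 returns ([7], (9, 0))
H3 returns (([7], (9, 0)), 0)
= (([7], (9, 0)), 0)

Answer: (9, 0)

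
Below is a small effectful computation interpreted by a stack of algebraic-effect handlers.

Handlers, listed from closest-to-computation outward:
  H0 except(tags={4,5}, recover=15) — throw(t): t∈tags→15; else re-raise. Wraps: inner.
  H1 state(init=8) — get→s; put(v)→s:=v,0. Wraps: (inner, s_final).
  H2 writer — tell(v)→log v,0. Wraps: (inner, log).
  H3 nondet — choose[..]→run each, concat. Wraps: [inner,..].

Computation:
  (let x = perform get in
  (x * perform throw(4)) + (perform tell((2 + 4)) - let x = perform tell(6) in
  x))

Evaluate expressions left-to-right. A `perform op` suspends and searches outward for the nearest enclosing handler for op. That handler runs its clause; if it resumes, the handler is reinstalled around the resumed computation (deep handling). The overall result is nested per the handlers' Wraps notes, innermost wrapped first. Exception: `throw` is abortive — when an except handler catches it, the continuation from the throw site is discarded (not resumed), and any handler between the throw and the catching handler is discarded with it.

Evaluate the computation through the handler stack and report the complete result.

Answer: [((15, 8), ())]

Step-by-step:
get @ H1 ⇒ 8
throw(4) @ H0 caught ⇒ 15
H1 returns (15, 8)
H2 returns ((15, 8), ())
H3 returns [((15, 8), ())]
= [((15, 8), ())]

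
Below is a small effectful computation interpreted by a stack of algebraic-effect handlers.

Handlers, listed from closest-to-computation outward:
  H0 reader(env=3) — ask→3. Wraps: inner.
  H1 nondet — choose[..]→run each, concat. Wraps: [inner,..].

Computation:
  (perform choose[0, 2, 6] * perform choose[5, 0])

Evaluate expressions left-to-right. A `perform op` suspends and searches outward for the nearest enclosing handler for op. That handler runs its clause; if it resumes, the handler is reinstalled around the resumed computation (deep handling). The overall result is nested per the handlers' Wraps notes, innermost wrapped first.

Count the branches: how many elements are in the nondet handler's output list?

Answer: 6

Evaluation trace:
choose[0, 2, 6] @ H1
  branch[0] choose=0:
    choose[5, 0] @ H1
      branch[0] choose=5:
        H0 returns 0
        H1 returns [0]
      branch[1] choose=0:
        H0 returns 0
        H1 returns [0]
  branch[1] choose=2:
    choose[5, 0] @ H1
      branch[0] choose=5:
        H0 returns 10
        H1 returns [10]
      branch[1] choose=0:
        H0 returns 0
        H1 returns [0]
  branch[2] choose=6:
    choose[5, 0] @ H1
      branch[0] choose=5:
        H0 returns 30
        H1 returns [30]
      branch[1] choose=0:
        H0 returns 0
        H1 returns [0]
= [0, 0, 10, 0, 30, 0]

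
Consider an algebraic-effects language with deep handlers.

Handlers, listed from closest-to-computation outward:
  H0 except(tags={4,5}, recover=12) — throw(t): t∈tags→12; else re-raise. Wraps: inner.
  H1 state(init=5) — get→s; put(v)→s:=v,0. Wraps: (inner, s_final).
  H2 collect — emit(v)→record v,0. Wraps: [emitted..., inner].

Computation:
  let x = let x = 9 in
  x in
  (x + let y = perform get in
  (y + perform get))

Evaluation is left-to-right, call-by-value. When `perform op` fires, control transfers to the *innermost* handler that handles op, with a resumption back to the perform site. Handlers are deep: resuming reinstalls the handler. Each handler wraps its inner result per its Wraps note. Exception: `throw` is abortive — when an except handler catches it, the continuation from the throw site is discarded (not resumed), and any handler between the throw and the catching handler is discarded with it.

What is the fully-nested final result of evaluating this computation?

Working:
get @ H1 ⇒ 5
get @ H1 ⇒ 5
H0 returns 19
H1 returns (19, 5)
H2 returns [(19, 5)]
= [(19, 5)]

Answer: [(19, 5)]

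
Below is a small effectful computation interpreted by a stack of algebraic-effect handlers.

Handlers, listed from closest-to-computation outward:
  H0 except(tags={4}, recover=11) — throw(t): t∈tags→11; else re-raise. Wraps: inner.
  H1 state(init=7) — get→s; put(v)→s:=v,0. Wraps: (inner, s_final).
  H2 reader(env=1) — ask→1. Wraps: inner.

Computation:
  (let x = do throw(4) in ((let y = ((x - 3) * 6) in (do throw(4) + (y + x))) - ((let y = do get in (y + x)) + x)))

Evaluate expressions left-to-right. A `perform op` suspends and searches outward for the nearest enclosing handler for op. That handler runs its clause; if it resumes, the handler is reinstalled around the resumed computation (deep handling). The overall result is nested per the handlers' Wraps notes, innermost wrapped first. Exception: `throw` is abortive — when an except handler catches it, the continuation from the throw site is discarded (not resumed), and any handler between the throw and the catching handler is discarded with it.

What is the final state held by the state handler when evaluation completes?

Answer: 7

Step-by-step:
throw(4) @ H0 caught ⇒ 11
H1 returns (11, 7)
H2 returns (11, 7)
= (11, 7)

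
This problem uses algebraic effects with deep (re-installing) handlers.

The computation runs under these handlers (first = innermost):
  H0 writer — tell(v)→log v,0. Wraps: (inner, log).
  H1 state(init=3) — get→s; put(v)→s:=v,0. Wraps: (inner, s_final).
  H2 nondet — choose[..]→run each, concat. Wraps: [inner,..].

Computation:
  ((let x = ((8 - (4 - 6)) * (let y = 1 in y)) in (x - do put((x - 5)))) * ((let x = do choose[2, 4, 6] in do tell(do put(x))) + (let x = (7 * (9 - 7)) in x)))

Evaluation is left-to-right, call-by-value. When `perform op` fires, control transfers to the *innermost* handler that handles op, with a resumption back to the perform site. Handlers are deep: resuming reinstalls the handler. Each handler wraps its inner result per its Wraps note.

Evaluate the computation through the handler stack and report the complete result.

Evaluation trace:
put(5) @ H1 ⇒ s:=5
choose[2, 4, 6] @ H2
  branch[0] choose=2:
    put(2) @ H1 ⇒ s:=2
    tell(0) @ H0 ⇒ log+=0
    H0 returns (140, (0))
    H1 returns ((140, (0)), 2)
    H2 returns [((140, (0)), 2)]
  branch[1] choose=4:
    put(4) @ H1 ⇒ s:=4
    tell(0) @ H0 ⇒ log+=0
    H0 returns (140, (0))
    H1 returns ((140, (0)), 4)
    H2 returns [((140, (0)), 4)]
  branch[2] choose=6:
    put(6) @ H1 ⇒ s:=6
    tell(0) @ H0 ⇒ log+=0
    H0 returns (140, (0))
    H1 returns ((140, (0)), 6)
    H2 returns [((140, (0)), 6)]
= [((140, (0)), 2), ((140, (0)), 4), ((140, (0)), 6)]

Answer: [((140, (0)), 2), ((140, (0)), 4), ((140, (0)), 6)]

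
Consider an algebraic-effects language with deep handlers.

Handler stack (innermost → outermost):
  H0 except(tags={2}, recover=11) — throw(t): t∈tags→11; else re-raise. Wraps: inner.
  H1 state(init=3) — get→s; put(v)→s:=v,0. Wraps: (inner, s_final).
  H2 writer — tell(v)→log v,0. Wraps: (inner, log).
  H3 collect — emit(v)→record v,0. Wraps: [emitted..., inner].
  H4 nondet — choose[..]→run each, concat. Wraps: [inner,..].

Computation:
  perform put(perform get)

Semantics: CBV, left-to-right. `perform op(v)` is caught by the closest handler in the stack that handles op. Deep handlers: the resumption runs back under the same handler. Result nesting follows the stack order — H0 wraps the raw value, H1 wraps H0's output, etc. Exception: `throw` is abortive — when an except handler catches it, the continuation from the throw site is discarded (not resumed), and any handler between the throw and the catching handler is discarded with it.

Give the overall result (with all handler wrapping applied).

Answer: [[((0, 3), ())]]

Working:
get @ H1 ⇒ 3
put(3) @ H1 ⇒ s:=3
H0 returns 0
H1 returns (0, 3)
H2 returns ((0, 3), ())
H3 returns [((0, 3), ())]
H4 returns [[((0, 3), ())]]
= [[((0, 3), ())]]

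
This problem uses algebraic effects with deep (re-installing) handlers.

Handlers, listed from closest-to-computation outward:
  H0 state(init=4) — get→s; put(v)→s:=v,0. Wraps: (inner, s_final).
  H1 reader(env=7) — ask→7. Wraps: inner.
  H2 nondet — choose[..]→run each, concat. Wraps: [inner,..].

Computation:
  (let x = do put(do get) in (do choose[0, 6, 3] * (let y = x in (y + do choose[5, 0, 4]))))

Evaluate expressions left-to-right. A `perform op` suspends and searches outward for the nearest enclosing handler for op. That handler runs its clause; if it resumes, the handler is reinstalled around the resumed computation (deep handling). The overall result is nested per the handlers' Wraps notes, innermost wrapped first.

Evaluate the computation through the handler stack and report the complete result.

Evaluation trace:
get @ H0 ⇒ 4
put(4) @ H0 ⇒ s:=4
choose[0, 6, 3] @ H2
  branch[0] choose=0:
    choose[5, 0, 4] @ H2
      branch[0] choose=5:
        H0 returns (0, 4)
        H1 returns (0, 4)
        H2 returns [(0, 4)]
      branch[1] choose=0:
        H0 returns (0, 4)
        H1 returns (0, 4)
        H2 returns [(0, 4)]
      branch[2] choose=4:
        H0 returns (0, 4)
        H1 returns (0, 4)
        H2 returns [(0, 4)]
  branch[1] choose=6:
    choose[5, 0, 4] @ H2
      branch[0] choose=5:
        H0 returns (30, 4)
        H1 returns (30, 4)
        H2 returns [(30, 4)]
      branch[1] choose=0:
        H0 returns (0, 4)
        H1 returns (0, 4)
        H2 returns [(0, 4)]
      branch[2] choose=4:
        H0 returns (24, 4)
        H1 returns (24, 4)
        H2 returns [(24, 4)]
  branch[2] choose=3:
    choose[5, 0, 4] @ H2
      branch[0] choose=5:
        H0 returns (15, 4)
        H1 returns (15, 4)
        H2 returns [(15, 4)]
      branch[1] choose=0:
        H0 returns (0, 4)
        H1 returns (0, 4)
        H2 returns [(0, 4)]
      branch[2] choose=4:
        H0 returns (12, 4)
        H1 returns (12, 4)
        H2 returns [(12, 4)]
= [(0, 4), (0, 4), (0, 4), (30, 4), (0, 4), (24, 4), (15, 4), (0, 4), (12, 4)]

Answer: [(0, 4), (0, 4), (0, 4), (30, 4), (0, 4), (24, 4), (15, 4), (0, 4), (12, 4)]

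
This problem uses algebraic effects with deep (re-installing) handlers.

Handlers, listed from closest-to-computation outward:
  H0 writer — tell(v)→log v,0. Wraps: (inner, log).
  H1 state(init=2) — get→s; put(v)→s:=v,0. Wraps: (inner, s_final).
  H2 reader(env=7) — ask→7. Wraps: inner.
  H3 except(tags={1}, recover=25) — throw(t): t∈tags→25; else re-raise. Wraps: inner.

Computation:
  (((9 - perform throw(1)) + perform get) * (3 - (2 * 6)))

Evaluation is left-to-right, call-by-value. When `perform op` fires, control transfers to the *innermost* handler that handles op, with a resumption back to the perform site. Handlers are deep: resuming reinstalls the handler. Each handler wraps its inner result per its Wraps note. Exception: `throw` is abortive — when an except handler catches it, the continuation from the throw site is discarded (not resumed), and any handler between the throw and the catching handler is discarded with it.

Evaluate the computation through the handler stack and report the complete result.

Working:
throw(1) @ H3 caught ⇒ 25
= 25

Answer: 25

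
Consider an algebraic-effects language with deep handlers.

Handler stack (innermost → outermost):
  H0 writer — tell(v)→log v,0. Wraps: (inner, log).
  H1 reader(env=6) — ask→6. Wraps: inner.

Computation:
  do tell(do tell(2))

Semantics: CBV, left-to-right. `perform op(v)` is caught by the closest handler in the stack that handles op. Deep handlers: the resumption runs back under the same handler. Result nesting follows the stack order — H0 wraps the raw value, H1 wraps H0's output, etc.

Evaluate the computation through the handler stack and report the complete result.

Answer: (0, (2, 0))

Working:
tell(2) @ H0 ⇒ log+=2
tell(0) @ H0 ⇒ log+=0
H0 returns (0, (2, 0))
H1 returns (0, (2, 0))
= (0, (2, 0))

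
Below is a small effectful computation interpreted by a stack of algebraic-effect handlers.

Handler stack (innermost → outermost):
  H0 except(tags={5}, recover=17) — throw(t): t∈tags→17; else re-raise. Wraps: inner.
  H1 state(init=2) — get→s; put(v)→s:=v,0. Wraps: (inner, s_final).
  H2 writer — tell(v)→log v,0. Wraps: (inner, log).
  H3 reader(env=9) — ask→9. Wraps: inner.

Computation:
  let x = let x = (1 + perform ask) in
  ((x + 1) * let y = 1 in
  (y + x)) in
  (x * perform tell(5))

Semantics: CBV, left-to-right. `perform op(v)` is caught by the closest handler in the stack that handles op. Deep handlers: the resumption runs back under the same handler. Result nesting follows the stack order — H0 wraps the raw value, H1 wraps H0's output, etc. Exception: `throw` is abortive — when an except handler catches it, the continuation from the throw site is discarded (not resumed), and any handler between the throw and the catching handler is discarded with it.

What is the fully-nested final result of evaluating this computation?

Evaluation trace:
ask @ H3 ⇒ 9
tell(5) @ H2 ⇒ log+=5
H0 returns 0
H1 returns (0, 2)
H2 returns ((0, 2), (5))
H3 returns ((0, 2), (5))
= ((0, 2), (5))

Answer: ((0, 2), (5))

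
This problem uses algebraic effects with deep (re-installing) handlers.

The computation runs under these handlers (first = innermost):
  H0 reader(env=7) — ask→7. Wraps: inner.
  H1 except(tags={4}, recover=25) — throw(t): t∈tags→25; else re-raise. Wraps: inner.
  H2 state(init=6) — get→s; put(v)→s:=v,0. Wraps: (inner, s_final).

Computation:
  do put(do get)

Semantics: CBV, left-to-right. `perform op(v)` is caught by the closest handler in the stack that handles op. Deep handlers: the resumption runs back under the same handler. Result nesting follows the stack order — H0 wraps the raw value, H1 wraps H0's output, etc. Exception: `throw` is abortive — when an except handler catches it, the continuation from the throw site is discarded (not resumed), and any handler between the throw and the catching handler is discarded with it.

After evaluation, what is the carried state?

Answer: 6

Step-by-step:
get @ H2 ⇒ 6
put(6) @ H2 ⇒ s:=6
H0 returns 0
H1 returns 0
H2 returns (0, 6)
= (0, 6)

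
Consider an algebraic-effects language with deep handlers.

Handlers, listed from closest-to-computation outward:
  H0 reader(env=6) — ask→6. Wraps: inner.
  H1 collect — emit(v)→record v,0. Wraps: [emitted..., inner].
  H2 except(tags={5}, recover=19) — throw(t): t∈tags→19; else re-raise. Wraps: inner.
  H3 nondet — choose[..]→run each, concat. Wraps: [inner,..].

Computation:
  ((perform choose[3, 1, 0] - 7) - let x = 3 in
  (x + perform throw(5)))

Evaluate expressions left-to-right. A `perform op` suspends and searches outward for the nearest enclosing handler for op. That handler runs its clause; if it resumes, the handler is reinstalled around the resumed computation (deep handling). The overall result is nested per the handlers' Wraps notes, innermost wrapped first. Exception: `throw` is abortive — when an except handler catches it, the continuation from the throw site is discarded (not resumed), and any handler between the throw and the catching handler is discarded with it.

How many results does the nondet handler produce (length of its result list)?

Answer: 3

Step-by-step:
choose[3, 1, 0] @ H3
  branch[0] choose=3:
    throw(5) @ H2 caught ⇒ 19
    H3 returns [19]
  branch[1] choose=1:
    throw(5) @ H2 caught ⇒ 19
    H3 returns [19]
  branch[2] choose=0:
    throw(5) @ H2 caught ⇒ 19
    H3 returns [19]
= [19, 19, 19]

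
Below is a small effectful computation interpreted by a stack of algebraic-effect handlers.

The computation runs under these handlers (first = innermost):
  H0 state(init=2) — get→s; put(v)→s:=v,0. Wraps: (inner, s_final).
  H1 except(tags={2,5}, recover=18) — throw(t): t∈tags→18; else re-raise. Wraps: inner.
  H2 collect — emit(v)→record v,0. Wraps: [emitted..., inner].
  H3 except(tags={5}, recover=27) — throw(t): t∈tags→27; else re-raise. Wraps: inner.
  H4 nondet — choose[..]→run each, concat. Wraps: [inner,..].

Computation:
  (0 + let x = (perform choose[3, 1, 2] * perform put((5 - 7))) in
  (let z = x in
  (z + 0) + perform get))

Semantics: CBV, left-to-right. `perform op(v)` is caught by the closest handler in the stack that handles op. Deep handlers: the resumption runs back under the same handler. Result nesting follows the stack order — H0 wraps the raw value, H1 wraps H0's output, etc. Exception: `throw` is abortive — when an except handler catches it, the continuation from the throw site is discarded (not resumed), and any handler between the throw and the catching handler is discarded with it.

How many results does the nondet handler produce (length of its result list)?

Evaluation trace:
choose[3, 1, 2] @ H4
  branch[0] choose=3:
    put(-2) @ H0 ⇒ s:=-2
    get @ H0 ⇒ -2
    H0 returns (-2, -2)
    H1 returns (-2, -2)
    H2 returns [(-2, -2)]
    H3 returns [(-2, -2)]
    H4 returns [[(-2, -2)]]
  branch[1] choose=1:
    put(-2) @ H0 ⇒ s:=-2
    get @ H0 ⇒ -2
    H0 returns (-2, -2)
    H1 returns (-2, -2)
    H2 returns [(-2, -2)]
    H3 returns [(-2, -2)]
    H4 returns [[(-2, -2)]]
  branch[2] choose=2:
    put(-2) @ H0 ⇒ s:=-2
    get @ H0 ⇒ -2
    H0 returns (-2, -2)
    H1 returns (-2, -2)
    H2 returns [(-2, -2)]
    H3 returns [(-2, -2)]
    H4 returns [[(-2, -2)]]
= [[(-2, -2)], [(-2, -2)], [(-2, -2)]]

Answer: 3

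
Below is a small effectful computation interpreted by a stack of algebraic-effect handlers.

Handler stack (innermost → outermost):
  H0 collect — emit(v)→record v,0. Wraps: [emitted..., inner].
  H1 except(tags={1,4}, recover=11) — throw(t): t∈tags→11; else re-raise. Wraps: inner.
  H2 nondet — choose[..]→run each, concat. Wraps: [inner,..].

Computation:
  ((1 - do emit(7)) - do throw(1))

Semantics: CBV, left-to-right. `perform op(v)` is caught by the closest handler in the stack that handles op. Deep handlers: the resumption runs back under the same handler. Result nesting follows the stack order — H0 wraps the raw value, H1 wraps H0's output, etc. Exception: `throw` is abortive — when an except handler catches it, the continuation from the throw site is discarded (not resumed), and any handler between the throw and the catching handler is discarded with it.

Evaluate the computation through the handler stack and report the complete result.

Answer: [11]

Working:
emit(7) @ H0 ⇒ out+=7
throw(1) @ H1 caught ⇒ 11
H2 returns [11]
= [11]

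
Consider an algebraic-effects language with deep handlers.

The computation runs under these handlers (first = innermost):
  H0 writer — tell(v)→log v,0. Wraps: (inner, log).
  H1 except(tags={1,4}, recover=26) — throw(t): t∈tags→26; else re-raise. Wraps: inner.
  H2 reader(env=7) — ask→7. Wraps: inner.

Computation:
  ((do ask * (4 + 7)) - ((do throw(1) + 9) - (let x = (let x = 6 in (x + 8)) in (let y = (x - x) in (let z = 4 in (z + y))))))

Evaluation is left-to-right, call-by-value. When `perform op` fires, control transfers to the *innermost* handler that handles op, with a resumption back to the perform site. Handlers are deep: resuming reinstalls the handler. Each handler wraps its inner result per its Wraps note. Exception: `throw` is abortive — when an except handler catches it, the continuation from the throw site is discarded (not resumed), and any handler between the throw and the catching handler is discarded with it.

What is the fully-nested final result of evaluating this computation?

Answer: 26

Step-by-step:
ask @ H2 ⇒ 7
throw(1) @ H1 caught ⇒ 26
H2 returns 26
= 26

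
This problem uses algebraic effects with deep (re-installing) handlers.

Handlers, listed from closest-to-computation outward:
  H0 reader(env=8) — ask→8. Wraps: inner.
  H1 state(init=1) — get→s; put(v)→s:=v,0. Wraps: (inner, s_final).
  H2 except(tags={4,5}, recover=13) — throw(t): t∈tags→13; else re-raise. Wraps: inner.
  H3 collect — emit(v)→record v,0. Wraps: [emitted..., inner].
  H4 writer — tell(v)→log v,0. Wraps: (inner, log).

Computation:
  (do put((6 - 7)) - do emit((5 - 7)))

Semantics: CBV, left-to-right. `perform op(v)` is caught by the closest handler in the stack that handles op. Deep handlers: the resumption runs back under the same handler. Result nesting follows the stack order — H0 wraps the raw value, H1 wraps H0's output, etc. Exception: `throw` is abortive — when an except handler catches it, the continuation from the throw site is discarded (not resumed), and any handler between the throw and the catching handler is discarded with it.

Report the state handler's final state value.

Answer: -1

Step-by-step:
put(-1) @ H1 ⇒ s:=-1
emit(-2) @ H3 ⇒ out+=-2
H0 returns 0
H1 returns (0, -1)
H2 returns (0, -1)
H3 returns [-2, (0, -1)]
H4 returns ([-2, (0, -1)], ())
= ([-2, (0, -1)], ())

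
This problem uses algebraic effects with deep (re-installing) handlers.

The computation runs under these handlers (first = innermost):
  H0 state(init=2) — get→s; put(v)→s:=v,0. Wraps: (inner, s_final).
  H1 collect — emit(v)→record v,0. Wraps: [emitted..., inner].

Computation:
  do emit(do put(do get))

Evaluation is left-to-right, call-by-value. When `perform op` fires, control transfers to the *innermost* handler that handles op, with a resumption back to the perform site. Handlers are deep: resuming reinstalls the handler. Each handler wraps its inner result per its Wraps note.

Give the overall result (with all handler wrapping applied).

Answer: [0, (0, 2)]

Working:
get @ H0 ⇒ 2
put(2) @ H0 ⇒ s:=2
emit(0) @ H1 ⇒ out+=0
H0 returns (0, 2)
H1 returns [0, (0, 2)]
= [0, (0, 2)]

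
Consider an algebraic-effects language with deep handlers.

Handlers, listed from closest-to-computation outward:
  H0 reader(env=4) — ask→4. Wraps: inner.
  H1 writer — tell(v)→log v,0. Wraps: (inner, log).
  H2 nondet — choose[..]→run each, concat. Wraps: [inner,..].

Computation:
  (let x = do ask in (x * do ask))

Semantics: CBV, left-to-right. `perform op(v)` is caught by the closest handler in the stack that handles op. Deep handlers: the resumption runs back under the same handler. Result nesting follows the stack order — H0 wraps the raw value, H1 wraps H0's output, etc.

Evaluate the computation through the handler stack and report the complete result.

Answer: [(16, ())]

Evaluation trace:
ask @ H0 ⇒ 4
ask @ H0 ⇒ 4
H0 returns 16
H1 returns (16, ())
H2 returns [(16, ())]
= [(16, ())]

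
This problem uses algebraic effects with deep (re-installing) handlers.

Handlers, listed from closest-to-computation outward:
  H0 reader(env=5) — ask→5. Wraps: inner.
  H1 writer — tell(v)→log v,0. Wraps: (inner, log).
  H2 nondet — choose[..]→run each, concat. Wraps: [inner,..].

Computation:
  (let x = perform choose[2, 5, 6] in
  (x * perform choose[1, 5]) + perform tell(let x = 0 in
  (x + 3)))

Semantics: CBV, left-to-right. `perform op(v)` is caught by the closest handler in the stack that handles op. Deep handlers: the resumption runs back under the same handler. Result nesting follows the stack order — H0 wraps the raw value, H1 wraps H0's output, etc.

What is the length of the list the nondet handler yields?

Answer: 6

Working:
choose[2, 5, 6] @ H2
  branch[0] choose=2:
    choose[1, 5] @ H2
      branch[0] choose=1:
        tell(3) @ H1 ⇒ log+=3
        H0 returns 2
        H1 returns (2, (3))
        H2 returns [(2, (3))]
      branch[1] choose=5:
        tell(3) @ H1 ⇒ log+=3
        H0 returns 10
        H1 returns (10, (3))
        H2 returns [(10, (3))]
  branch[1] choose=5:
    choose[1, 5] @ H2
      branch[0] choose=1:
        tell(3) @ H1 ⇒ log+=3
        H0 returns 5
        H1 returns (5, (3))
        H2 returns [(5, (3))]
      branch[1] choose=5:
        tell(3) @ H1 ⇒ log+=3
        H0 returns 25
        H1 returns (25, (3))
        H2 returns [(25, (3))]
  branch[2] choose=6:
    choose[1, 5] @ H2
      branch[0] choose=1:
        tell(3) @ H1 ⇒ log+=3
        H0 returns 6
        H1 returns (6, (3))
        H2 returns [(6, (3))]
      branch[1] choose=5:
        tell(3) @ H1 ⇒ log+=3
        H0 returns 30
        H1 returns (30, (3))
        H2 returns [(30, (3))]
= [(2, (3)), (10, (3)), (5, (3)), (25, (3)), (6, (3)), (30, (3))]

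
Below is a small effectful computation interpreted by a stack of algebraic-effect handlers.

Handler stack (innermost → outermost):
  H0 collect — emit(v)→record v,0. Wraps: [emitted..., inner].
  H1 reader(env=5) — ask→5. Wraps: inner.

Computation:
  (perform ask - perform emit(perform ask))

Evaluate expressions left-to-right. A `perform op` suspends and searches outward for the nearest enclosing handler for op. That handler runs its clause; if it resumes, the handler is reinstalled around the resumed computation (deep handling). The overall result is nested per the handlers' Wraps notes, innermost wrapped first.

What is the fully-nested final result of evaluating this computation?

Evaluation trace:
ask @ H1 ⇒ 5
ask @ H1 ⇒ 5
emit(5) @ H0 ⇒ out+=5
H0 returns [5, 5]
H1 returns [5, 5]
= [5, 5]

Answer: [5, 5]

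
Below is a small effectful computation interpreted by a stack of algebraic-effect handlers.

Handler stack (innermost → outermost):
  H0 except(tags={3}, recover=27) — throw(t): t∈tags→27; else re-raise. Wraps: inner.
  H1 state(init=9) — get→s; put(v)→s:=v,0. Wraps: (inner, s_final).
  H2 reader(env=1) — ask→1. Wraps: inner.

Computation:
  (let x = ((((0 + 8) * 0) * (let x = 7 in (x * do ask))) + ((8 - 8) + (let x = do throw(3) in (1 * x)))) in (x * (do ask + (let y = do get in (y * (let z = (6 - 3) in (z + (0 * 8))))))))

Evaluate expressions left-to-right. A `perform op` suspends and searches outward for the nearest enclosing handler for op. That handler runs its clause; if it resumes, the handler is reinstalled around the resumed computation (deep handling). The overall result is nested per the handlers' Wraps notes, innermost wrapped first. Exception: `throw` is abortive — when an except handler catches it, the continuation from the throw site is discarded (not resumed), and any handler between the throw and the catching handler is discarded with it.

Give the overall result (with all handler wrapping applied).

Evaluation trace:
ask @ H2 ⇒ 1
throw(3) @ H0 caught ⇒ 27
H1 returns (27, 9)
H2 returns (27, 9)
= (27, 9)

Answer: (27, 9)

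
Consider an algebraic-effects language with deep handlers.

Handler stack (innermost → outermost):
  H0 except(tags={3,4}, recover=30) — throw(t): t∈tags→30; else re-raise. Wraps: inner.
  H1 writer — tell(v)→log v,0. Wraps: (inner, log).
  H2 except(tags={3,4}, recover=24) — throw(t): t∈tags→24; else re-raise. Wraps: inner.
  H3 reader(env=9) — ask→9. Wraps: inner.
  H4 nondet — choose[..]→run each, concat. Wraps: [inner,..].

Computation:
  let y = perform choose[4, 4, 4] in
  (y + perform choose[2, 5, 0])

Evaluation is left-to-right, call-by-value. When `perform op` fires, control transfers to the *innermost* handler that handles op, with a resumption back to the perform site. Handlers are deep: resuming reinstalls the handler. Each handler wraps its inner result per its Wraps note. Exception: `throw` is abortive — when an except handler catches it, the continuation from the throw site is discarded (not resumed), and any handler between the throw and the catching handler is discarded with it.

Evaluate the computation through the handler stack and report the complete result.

Evaluation trace:
choose[4, 4, 4] @ H4
  branch[0] choose=4:
    choose[2, 5, 0] @ H4
      branch[0] choose=2:
        H0 returns 6
        H1 returns (6, ())
        H2 returns (6, ())
        H3 returns (6, ())
        H4 returns [(6, ())]
      branch[1] choose=5:
        H0 returns 9
        H1 returns (9, ())
        H2 returns (9, ())
        H3 returns (9, ())
        H4 returns [(9, ())]
      branch[2] choose=0:
        H0 returns 4
        H1 returns (4, ())
        H2 returns (4, ())
        H3 returns (4, ())
        H4 returns [(4, ())]
  branch[1] choose=4:
    choose[2, 5, 0] @ H4
      branch[0] choose=2:
        H0 returns 6
        H1 returns (6, ())
        H2 returns (6, ())
        H3 returns (6, ())
        H4 returns [(6, ())]
      branch[1] choose=5:
        H0 returns 9
        H1 returns (9, ())
        H2 returns (9, ())
        H3 returns (9, ())
        H4 returns [(9, ())]
      branch[2] choose=0:
        H0 returns 4
        H1 returns (4, ())
        H2 returns (4, ())
        H3 returns (4, ())
        H4 returns [(4, ())]
  branch[2] choose=4:
    choose[2, 5, 0] @ H4
      branch[0] choose=2:
        H0 returns 6
        H1 returns (6, ())
        H2 returns (6, ())
        H3 returns (6, ())
        H4 returns [(6, ())]
      branch[1] choose=5:
        H0 returns 9
        H1 returns (9, ())
        H2 returns (9, ())
        H3 returns (9, ())
        H4 returns [(9, ())]
      branch[2] choose=0:
        H0 returns 4
        H1 returns (4, ())
        H2 returns (4, ())
        H3 returns (4, ())
        H4 returns [(4, ())]
= [(6, ()), (9, ()), (4, ()), (6, ()), (9, ()), (4, ()), (6, ()), (9, ()), (4, ())]

Answer: [(6, ()), (9, ()), (4, ()), (6, ()), (9, ()), (4, ()), (6, ()), (9, ()), (4, ())]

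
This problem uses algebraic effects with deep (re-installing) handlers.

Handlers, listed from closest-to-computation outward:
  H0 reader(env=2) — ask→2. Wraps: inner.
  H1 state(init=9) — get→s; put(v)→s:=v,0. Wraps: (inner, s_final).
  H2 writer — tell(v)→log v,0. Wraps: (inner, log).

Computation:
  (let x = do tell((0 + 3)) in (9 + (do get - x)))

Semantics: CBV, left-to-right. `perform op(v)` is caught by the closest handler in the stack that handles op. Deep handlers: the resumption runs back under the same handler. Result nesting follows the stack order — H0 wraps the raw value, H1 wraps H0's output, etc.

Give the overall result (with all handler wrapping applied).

Step-by-step:
tell(3) @ H2 ⇒ log+=3
get @ H1 ⇒ 9
H0 returns 18
H1 returns (18, 9)
H2 returns ((18, 9), (3))
= ((18, 9), (3))

Answer: ((18, 9), (3))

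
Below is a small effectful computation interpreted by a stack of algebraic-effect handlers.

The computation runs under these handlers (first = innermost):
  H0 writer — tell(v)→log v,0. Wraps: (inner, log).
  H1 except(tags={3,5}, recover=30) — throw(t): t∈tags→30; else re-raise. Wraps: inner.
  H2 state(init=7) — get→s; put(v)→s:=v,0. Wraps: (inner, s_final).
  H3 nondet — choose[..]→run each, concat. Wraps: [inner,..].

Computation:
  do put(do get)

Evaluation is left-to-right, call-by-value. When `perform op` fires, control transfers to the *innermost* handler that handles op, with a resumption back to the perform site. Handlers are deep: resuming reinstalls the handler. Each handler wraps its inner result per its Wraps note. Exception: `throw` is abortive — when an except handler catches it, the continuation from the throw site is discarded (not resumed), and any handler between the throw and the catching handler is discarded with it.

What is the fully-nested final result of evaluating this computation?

Evaluation trace:
get @ H2 ⇒ 7
put(7) @ H2 ⇒ s:=7
H0 returns (0, ())
H1 returns (0, ())
H2 returns ((0, ()), 7)
H3 returns [((0, ()), 7)]
= [((0, ()), 7)]

Answer: [((0, ()), 7)]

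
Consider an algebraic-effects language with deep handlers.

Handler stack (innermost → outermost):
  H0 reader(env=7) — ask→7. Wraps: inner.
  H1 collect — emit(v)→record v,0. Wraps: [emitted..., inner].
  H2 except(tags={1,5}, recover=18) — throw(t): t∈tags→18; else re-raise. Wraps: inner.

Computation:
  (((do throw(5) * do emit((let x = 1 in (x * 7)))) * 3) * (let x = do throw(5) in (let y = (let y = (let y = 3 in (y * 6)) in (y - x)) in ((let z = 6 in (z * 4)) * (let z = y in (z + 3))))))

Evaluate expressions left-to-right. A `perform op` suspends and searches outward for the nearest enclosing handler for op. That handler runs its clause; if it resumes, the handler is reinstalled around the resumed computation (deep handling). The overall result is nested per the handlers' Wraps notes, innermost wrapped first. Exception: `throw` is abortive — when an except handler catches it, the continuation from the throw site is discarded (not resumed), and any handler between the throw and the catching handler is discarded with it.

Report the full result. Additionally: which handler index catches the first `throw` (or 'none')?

Step-by-step:
throw(5) @ H2 caught ⇒ 18
= 18

Answer: 18 ; first throw caught by: H2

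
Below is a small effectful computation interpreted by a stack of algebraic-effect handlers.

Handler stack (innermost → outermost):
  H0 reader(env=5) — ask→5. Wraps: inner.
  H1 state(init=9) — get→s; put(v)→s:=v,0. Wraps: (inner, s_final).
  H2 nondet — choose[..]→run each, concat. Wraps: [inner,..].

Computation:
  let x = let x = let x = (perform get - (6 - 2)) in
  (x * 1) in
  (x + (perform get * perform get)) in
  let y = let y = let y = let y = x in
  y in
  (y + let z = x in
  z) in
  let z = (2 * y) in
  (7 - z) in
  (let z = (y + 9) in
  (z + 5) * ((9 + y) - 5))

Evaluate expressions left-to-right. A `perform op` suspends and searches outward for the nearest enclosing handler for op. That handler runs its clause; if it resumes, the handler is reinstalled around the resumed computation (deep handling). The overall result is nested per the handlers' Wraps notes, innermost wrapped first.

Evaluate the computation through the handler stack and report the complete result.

Answer: [(107559, 9)]

Working:
get @ H1 ⇒ 9
get @ H1 ⇒ 9
get @ H1 ⇒ 9
H0 returns 107559
H1 returns (107559, 9)
H2 returns [(107559, 9)]
= [(107559, 9)]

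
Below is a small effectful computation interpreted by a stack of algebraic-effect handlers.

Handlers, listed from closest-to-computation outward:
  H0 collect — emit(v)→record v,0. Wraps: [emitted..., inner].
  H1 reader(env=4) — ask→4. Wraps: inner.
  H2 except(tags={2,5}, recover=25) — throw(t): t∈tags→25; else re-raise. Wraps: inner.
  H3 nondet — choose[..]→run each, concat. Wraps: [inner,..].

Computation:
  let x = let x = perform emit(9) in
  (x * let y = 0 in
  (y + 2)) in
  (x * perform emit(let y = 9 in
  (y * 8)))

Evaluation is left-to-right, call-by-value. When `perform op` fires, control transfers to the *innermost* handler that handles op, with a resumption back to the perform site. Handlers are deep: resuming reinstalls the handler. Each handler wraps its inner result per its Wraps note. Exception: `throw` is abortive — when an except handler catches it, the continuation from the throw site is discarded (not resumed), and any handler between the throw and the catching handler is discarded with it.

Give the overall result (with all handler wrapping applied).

Working:
emit(9) @ H0 ⇒ out+=9
emit(72) @ H0 ⇒ out+=72
H0 returns [9, 72, 0]
H1 returns [9, 72, 0]
H2 returns [9, 72, 0]
H3 returns [[9, 72, 0]]
= [[9, 72, 0]]

Answer: [[9, 72, 0]]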